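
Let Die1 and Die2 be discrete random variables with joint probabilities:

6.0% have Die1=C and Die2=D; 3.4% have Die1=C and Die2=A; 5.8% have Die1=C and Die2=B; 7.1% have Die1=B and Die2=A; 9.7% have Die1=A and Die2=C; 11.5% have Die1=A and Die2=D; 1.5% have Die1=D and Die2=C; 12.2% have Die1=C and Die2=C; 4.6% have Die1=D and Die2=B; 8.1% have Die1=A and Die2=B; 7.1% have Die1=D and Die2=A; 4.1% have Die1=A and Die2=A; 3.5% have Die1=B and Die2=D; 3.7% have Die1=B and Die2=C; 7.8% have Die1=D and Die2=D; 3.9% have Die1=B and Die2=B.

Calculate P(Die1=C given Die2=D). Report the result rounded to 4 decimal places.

0.2083

P(Die2=D) = 0.115 + 0.035 + 0.060 + 0.078 = 0.288.
P(Die1=C | Die2=D) = 0.060/0.288 = 0.2083.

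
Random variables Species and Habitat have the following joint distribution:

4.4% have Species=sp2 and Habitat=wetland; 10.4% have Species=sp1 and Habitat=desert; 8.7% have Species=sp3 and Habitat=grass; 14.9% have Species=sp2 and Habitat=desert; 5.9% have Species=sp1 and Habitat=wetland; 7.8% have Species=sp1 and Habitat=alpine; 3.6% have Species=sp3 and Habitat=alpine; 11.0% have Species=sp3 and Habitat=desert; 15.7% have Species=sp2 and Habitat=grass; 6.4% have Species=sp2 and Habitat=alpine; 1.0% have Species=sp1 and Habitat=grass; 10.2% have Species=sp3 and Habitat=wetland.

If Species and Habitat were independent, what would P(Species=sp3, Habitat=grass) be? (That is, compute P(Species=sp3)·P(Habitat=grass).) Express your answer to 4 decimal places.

0.0851

P(Species=sp3) = 0.087 + 0.102 + 0.110 + 0.036 = 0.335.
P(Habitat=grass) = 0.010 + 0.157 + 0.087 = 0.254.
Product: 0.335 × 0.254 = 0.0851.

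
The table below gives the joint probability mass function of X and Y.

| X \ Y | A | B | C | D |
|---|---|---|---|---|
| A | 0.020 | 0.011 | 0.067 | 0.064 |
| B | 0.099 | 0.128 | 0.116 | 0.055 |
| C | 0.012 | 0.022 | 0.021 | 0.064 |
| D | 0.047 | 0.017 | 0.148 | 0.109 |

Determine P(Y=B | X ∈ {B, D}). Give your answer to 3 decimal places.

0.202

P(X=B) = 0.099 + 0.128 + 0.116 + 0.055 = 0.398.
P(X=D) = 0.047 + 0.017 + 0.148 + 0.109 = 0.321.
P(X ∈ {B, D}) = 0.398 + 0.321 = 0.719; P(Y=B, X ∈ {B, D}) = 0.128 + 0.017 = 0.145.
P(Y=B | X ∈ {B, D}) = 0.145/0.719 = 0.202.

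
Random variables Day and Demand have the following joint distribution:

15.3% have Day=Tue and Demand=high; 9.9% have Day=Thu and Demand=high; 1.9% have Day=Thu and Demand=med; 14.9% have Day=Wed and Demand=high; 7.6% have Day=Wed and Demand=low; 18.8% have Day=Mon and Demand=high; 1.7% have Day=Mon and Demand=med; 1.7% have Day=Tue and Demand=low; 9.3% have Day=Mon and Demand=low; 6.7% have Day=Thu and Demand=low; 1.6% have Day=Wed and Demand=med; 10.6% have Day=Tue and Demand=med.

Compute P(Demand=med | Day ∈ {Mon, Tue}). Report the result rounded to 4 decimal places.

0.2143

P(Day=Mon) = 0.093 + 0.017 + 0.188 = 0.298.
P(Day=Tue) = 0.017 + 0.106 + 0.153 = 0.276.
P(Day ∈ {Mon, Tue}) = 0.298 + 0.276 = 0.574; P(Demand=med, Day ∈ {Mon, Tue}) = 0.017 + 0.106 = 0.123.
P(Demand=med | Day ∈ {Mon, Tue}) = 0.123/0.574 = 0.2143.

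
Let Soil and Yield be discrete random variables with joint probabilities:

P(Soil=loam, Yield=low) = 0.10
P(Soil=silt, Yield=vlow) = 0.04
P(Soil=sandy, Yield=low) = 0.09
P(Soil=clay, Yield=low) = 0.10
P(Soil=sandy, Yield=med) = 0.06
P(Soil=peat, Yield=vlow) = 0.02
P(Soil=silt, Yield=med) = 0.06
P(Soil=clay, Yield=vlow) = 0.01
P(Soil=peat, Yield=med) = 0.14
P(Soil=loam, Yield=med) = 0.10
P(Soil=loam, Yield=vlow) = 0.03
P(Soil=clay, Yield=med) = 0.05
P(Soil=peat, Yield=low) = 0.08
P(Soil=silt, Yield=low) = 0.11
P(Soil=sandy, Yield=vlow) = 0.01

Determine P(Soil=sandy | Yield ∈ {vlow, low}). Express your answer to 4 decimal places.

P(Yield=vlow) = 0.01 + 0.03 + 0.01 + 0.04 + 0.02 = 0.11.
P(Yield=low) = 0.09 + 0.10 + 0.10 + 0.11 + 0.08 = 0.48.
P(Yield ∈ {vlow, low}) = 0.11 + 0.48 = 0.59; P(Soil=sandy, Yield ∈ {vlow, low}) = 0.01 + 0.09 = 0.10.
P(Soil=sandy | Yield ∈ {vlow, low}) = 0.10/0.59 = 0.1695.

0.1695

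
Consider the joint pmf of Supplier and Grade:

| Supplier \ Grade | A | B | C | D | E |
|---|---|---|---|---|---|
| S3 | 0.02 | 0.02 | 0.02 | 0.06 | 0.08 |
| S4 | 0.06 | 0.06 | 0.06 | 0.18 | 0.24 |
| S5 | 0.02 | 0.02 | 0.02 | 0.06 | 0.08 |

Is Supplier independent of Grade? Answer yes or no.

Every cell satisfies P(Supplier,Grade) = P(Supplier)·P(Grade). For instance P(Supplier=S3) = 0.20, P(Grade=E) = 0.40, and 0.20×0.40 = 0.08 matches the joint entry. So Supplier and Grade are independent.

yes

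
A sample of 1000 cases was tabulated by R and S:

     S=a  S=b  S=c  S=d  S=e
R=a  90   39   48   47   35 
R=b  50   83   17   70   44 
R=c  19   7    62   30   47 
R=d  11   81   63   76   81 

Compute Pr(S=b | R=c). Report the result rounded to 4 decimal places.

Total with R=c: 19 + 7 + 62 + 30 + 47 = 165.
P(S=b | R=c) = 7/165 = 0.0424.

0.0424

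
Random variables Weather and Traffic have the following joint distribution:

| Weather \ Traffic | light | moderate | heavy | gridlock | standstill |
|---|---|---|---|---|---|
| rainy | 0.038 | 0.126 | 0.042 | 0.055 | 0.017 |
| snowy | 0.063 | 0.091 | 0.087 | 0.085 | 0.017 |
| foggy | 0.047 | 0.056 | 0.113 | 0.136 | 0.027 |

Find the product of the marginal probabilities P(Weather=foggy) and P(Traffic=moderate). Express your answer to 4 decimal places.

0.1035

P(Weather=foggy) = 0.047 + 0.056 + 0.113 + 0.136 + 0.027 = 0.379.
P(Traffic=moderate) = 0.126 + 0.091 + 0.056 = 0.273.
Product: 0.379 × 0.273 = 0.1035.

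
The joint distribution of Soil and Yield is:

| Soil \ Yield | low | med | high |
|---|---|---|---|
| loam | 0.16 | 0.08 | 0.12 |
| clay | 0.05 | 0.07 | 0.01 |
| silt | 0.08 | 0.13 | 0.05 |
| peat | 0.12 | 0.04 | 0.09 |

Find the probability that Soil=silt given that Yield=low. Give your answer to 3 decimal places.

0.195

P(Yield=low) = 0.16 + 0.05 + 0.08 + 0.12 = 0.41.
P(Soil=silt | Yield=low) = 0.08/0.41 = 0.195.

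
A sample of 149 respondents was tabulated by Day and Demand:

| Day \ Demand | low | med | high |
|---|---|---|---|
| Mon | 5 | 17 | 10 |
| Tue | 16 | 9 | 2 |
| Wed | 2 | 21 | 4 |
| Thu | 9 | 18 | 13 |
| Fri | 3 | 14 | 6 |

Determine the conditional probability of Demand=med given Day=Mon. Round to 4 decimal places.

0.5313

Total with Day=Mon: 5 + 17 + 10 = 32.
P(Demand=med | Day=Mon) = 17/32 = 0.5313.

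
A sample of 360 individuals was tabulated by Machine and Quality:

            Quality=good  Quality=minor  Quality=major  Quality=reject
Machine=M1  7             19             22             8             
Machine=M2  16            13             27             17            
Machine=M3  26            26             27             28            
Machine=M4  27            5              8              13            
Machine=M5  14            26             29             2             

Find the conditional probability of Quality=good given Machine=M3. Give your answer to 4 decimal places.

Total with Machine=M3: 26 + 26 + 27 + 28 = 107.
P(Quality=good | Machine=M3) = 26/107 = 0.2430.

0.2430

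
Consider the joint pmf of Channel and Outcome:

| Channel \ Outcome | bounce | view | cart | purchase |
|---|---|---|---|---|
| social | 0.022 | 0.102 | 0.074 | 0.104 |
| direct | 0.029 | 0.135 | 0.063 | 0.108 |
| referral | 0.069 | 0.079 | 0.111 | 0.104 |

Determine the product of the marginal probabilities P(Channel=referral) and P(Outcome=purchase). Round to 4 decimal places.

0.1147

P(Channel=referral) = 0.069 + 0.079 + 0.111 + 0.104 = 0.363.
P(Outcome=purchase) = 0.104 + 0.108 + 0.104 = 0.316.
Product: 0.363 × 0.316 = 0.1147.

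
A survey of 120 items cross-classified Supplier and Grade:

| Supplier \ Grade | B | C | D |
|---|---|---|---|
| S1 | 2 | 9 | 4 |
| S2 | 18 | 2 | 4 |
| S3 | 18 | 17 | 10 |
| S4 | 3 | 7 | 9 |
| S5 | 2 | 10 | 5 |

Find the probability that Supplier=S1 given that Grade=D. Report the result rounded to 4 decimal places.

Total with Grade=D: 4 + 4 + 10 + 9 + 5 = 32.
P(Supplier=S1 | Grade=D) = 4/32 = 0.1250.

0.1250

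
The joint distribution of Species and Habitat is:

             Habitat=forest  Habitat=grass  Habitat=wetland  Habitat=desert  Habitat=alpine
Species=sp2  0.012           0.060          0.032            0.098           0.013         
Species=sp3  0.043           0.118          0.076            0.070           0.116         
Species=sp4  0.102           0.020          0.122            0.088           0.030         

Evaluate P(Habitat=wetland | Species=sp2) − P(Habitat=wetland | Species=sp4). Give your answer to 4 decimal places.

P(Species=sp2) = 0.012 + 0.060 + 0.032 + 0.098 + 0.013 = 0.215; P(Habitat=wetland | Species=sp2) = 0.032/0.215 = 0.14884.
P(Species=sp4) = 0.102 + 0.020 + 0.122 + 0.088 + 0.030 = 0.362; P(Habitat=wetland | Species=sp4) = 0.122/0.362 = 0.33702.
Difference = -0.1882.

-0.1882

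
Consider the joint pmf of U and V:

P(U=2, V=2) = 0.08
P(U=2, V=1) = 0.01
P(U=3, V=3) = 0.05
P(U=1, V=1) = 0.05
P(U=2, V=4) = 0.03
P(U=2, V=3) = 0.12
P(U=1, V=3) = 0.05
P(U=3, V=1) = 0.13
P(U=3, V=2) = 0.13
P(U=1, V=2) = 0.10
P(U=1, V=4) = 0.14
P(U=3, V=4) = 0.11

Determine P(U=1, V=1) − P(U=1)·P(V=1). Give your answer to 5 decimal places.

-0.01460

P(U=1) = 0.05 + 0.10 + 0.05 + 0.14 = 0.34.
P(V=1) = 0.05 + 0.01 + 0.13 = 0.19.
P(U=1, V=1) − P(U=1)P(V=1) = 0.05 − 0.34×0.19 = -0.01460.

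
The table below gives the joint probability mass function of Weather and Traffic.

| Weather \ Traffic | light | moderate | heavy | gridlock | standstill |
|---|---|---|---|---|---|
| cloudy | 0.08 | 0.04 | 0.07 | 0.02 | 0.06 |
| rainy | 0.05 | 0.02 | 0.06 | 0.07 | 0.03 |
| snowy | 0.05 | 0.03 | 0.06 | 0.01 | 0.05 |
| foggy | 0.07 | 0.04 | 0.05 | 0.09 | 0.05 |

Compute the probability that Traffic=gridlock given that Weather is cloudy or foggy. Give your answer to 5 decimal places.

0.19298

P(Weather=cloudy) = 0.08 + 0.04 + 0.07 + 0.02 + 0.06 = 0.27.
P(Weather=foggy) = 0.07 + 0.04 + 0.05 + 0.09 + 0.05 = 0.30.
P(Weather ∈ {cloudy, foggy}) = 0.27 + 0.30 = 0.57; P(Traffic=gridlock, Weather ∈ {cloudy, foggy}) = 0.02 + 0.09 = 0.11.
P(Traffic=gridlock | Weather ∈ {cloudy, foggy}) = 0.11/0.57 = 0.19298.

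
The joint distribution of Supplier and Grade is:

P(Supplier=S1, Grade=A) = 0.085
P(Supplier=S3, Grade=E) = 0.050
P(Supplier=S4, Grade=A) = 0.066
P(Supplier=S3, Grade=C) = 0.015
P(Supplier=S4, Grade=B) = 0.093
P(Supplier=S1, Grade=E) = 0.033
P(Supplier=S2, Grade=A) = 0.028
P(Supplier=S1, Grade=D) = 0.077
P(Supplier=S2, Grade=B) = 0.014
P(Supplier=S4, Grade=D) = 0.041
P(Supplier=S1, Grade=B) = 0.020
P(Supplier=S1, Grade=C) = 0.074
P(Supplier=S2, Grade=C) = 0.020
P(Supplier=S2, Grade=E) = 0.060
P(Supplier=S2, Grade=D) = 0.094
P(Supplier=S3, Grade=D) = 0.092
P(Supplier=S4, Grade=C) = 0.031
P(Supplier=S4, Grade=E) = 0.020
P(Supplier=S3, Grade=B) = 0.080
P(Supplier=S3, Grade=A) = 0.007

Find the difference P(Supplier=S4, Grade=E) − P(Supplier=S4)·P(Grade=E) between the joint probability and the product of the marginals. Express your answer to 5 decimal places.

-0.02091

P(Supplier=S4) = 0.066 + 0.093 + 0.031 + 0.041 + 0.020 = 0.251.
P(Grade=E) = 0.033 + 0.060 + 0.050 + 0.020 = 0.163.
P(Supplier=S4, Grade=E) − P(Supplier=S4)P(Grade=E) = 0.020 − 0.251×0.163 = -0.02091.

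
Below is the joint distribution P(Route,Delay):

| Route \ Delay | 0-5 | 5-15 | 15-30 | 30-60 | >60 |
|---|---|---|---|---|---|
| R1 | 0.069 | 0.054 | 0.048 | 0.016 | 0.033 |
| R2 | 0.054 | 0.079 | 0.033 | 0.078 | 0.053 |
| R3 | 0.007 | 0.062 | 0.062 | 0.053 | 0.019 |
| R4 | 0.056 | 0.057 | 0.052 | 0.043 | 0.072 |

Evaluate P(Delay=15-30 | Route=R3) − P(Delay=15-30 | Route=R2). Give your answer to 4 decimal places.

0.1943

P(Route=R3) = 0.007 + 0.062 + 0.062 + 0.053 + 0.019 = 0.203; P(Delay=15-30 | Route=R3) = 0.062/0.203 = 0.30542.
P(Route=R2) = 0.054 + 0.079 + 0.033 + 0.078 + 0.053 = 0.297; P(Delay=15-30 | Route=R2) = 0.033/0.297 = 0.11111.
Difference = 0.1943.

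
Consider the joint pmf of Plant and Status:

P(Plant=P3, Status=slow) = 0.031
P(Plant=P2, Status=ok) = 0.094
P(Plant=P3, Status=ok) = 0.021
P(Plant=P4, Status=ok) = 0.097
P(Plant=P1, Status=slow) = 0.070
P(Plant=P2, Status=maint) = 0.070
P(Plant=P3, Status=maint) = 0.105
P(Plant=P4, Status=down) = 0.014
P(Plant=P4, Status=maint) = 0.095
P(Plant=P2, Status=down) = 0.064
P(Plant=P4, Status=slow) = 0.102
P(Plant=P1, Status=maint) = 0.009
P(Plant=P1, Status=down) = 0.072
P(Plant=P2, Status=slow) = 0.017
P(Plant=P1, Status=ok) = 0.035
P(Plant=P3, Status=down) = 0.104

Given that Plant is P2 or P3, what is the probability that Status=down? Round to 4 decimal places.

P(Plant=P2) = 0.094 + 0.017 + 0.064 + 0.070 = 0.245.
P(Plant=P3) = 0.021 + 0.031 + 0.104 + 0.105 = 0.261.
P(Plant ∈ {P2, P3}) = 0.245 + 0.261 = 0.506; P(Status=down, Plant ∈ {P2, P3}) = 0.064 + 0.104 = 0.168.
P(Status=down | Plant ∈ {P2, P3}) = 0.168/0.506 = 0.3320.

0.3320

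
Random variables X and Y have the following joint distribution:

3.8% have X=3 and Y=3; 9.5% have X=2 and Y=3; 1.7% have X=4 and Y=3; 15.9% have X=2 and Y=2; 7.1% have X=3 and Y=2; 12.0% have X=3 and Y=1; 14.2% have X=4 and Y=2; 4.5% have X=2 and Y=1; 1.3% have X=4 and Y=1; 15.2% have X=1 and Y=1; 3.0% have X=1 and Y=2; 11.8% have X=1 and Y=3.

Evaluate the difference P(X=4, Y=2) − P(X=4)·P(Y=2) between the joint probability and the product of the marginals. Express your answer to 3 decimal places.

P(X=4) = 0.013 + 0.142 + 0.017 = 0.172.
P(Y=2) = 0.030 + 0.159 + 0.071 + 0.142 = 0.402.
P(X=4, Y=2) − P(X=4)P(Y=2) = 0.142 − 0.172×0.402 = 0.073.

0.073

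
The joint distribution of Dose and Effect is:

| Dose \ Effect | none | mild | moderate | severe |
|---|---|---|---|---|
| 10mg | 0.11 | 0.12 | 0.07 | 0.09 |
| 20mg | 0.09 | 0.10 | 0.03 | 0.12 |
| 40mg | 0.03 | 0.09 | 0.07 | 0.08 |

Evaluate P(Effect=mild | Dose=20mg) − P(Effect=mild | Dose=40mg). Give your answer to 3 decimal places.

-0.039

P(Dose=20mg) = 0.09 + 0.10 + 0.03 + 0.12 = 0.34; P(Effect=mild | Dose=20mg) = 0.10/0.34 = 0.2941.
P(Dose=40mg) = 0.03 + 0.09 + 0.07 + 0.08 = 0.27; P(Effect=mild | Dose=40mg) = 0.09/0.27 = 0.3333.
Difference = -0.039.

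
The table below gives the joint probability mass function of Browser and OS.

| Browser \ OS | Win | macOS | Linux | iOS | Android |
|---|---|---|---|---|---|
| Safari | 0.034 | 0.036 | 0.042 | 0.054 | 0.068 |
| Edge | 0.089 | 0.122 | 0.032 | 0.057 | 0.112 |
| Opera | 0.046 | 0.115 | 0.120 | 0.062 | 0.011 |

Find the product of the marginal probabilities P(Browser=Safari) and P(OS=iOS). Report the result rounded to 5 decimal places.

0.04048

P(Browser=Safari) = 0.034 + 0.036 + 0.042 + 0.054 + 0.068 = 0.234.
P(OS=iOS) = 0.054 + 0.057 + 0.062 = 0.173.
Product: 0.234 × 0.173 = 0.04048.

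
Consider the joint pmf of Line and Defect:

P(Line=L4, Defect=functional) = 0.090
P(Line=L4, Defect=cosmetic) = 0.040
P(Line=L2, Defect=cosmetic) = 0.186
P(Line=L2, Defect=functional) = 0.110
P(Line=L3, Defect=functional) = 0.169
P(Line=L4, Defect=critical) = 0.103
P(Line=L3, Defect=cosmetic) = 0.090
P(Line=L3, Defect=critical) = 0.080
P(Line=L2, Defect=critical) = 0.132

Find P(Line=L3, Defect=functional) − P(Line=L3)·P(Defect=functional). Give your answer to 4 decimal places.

P(Line=L3) = 0.090 + 0.169 + 0.080 = 0.339.
P(Defect=functional) = 0.110 + 0.169 + 0.090 = 0.369.
P(Line=L3, Defect=functional) − P(Line=L3)P(Defect=functional) = 0.169 − 0.339×0.369 = 0.0439.

0.0439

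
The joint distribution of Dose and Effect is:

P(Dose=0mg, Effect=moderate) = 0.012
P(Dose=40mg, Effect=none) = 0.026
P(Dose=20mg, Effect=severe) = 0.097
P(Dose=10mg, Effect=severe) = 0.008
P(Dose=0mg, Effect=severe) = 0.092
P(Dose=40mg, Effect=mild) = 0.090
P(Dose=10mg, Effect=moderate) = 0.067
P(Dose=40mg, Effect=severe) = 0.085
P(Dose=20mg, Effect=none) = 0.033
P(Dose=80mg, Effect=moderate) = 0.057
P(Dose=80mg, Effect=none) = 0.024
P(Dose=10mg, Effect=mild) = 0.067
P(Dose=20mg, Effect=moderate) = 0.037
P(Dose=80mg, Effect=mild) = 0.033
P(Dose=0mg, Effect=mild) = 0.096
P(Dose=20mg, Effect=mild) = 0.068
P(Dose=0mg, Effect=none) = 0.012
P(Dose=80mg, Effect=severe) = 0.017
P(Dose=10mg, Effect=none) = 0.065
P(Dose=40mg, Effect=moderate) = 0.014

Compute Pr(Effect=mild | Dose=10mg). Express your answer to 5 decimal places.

P(Dose=10mg) = 0.065 + 0.067 + 0.067 + 0.008 = 0.207.
P(Effect=mild | Dose=10mg) = 0.067/0.207 = 0.32367.

0.32367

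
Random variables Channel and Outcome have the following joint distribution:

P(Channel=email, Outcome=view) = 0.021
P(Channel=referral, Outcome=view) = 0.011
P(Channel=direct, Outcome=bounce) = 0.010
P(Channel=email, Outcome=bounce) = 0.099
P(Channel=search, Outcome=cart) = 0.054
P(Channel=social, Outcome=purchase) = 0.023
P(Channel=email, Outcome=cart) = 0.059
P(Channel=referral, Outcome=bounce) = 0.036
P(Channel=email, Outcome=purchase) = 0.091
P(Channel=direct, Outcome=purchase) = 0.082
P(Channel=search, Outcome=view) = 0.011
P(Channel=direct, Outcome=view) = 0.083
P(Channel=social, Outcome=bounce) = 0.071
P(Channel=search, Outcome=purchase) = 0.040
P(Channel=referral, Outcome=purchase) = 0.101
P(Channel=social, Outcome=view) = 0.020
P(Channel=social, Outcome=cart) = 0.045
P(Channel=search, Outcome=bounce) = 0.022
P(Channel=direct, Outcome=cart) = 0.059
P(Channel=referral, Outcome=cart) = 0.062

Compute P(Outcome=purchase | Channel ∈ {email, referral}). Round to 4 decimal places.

P(Channel=email) = 0.099 + 0.021 + 0.059 + 0.091 = 0.270.
P(Channel=referral) = 0.036 + 0.011 + 0.062 + 0.101 = 0.210.
P(Channel ∈ {email, referral}) = 0.270 + 0.210 = 0.480; P(Outcome=purchase, Channel ∈ {email, referral}) = 0.091 + 0.101 = 0.192.
P(Outcome=purchase | Channel ∈ {email, referral}) = 0.192/0.480 = 0.4000.

0.4000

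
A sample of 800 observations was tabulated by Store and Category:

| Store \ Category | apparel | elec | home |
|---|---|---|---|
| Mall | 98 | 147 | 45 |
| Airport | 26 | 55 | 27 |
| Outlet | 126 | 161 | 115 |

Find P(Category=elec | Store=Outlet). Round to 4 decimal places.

Total with Store=Outlet: 126 + 161 + 115 = 402.
P(Category=elec | Store=Outlet) = 161/402 = 0.4005.

0.4005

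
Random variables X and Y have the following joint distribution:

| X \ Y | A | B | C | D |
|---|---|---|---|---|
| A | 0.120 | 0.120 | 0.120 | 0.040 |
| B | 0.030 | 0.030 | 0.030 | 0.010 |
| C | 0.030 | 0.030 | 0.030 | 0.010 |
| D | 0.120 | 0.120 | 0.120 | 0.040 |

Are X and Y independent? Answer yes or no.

yes

Every cell satisfies P(X,Y) = P(X)·P(Y). For instance P(X=C) = 0.100, P(Y=A) = 0.300, and 0.100×0.300 = 0.030 matches the joint entry. So X and Y are independent.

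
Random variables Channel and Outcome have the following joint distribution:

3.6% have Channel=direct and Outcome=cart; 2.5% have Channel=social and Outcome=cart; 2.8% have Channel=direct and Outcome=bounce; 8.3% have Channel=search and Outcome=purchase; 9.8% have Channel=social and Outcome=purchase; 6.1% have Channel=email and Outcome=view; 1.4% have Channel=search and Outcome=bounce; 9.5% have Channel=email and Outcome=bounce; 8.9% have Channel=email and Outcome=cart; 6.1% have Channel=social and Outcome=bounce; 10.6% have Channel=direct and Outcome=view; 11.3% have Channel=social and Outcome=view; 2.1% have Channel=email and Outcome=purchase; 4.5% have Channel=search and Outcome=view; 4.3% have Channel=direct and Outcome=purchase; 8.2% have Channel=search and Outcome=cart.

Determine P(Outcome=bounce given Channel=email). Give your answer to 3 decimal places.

P(Channel=email) = 0.095 + 0.061 + 0.089 + 0.021 = 0.266.
P(Outcome=bounce | Channel=email) = 0.095/0.266 = 0.357.

0.357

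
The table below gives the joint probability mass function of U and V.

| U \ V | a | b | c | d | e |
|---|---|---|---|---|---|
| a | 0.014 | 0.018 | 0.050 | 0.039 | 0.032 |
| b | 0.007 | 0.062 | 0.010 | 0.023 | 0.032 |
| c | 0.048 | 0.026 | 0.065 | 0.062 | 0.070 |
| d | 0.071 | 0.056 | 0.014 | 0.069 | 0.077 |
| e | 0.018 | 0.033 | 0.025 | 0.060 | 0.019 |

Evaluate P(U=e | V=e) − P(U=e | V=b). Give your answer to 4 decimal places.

-0.0866

P(V=e) = 0.032 + 0.032 + 0.070 + 0.077 + 0.019 = 0.230; P(U=e | V=e) = 0.019/0.230 = 0.08261.
P(V=b) = 0.018 + 0.062 + 0.026 + 0.056 + 0.033 = 0.195; P(U=e | V=b) = 0.033/0.195 = 0.16923.
Difference = -0.0866.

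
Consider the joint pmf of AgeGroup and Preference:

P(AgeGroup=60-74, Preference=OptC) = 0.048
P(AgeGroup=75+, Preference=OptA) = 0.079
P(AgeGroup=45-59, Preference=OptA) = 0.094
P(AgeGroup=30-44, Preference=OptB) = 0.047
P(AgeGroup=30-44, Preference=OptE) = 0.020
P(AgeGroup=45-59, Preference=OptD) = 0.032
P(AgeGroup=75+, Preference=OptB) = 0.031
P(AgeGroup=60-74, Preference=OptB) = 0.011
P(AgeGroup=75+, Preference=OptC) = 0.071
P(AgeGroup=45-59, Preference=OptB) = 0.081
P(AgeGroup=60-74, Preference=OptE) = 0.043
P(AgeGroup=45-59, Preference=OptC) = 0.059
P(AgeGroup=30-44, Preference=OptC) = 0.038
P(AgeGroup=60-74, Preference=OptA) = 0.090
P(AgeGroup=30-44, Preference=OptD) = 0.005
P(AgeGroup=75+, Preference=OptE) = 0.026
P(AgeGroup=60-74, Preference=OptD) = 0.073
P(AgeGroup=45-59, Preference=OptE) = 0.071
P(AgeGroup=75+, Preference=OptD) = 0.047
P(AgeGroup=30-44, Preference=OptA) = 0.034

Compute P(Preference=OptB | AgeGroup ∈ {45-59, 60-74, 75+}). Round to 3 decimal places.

0.144

P(AgeGroup=45-59) = 0.094 + 0.081 + 0.059 + 0.032 + 0.071 = 0.337.
P(AgeGroup=60-74) = 0.090 + 0.011 + 0.048 + 0.073 + 0.043 = 0.265.
P(AgeGroup=75+) = 0.079 + 0.031 + 0.071 + 0.047 + 0.026 = 0.254.
P(AgeGroup ∈ {45-59, 60-74, 75+}) = 0.337 + 0.265 + 0.254 = 0.856; P(Preference=OptB, AgeGroup ∈ {45-59, 60-74, 75+}) = 0.081 + 0.011 + 0.031 = 0.123.
P(Preference=OptB | AgeGroup ∈ {45-59, 60-74, 75+}) = 0.123/0.856 = 0.144.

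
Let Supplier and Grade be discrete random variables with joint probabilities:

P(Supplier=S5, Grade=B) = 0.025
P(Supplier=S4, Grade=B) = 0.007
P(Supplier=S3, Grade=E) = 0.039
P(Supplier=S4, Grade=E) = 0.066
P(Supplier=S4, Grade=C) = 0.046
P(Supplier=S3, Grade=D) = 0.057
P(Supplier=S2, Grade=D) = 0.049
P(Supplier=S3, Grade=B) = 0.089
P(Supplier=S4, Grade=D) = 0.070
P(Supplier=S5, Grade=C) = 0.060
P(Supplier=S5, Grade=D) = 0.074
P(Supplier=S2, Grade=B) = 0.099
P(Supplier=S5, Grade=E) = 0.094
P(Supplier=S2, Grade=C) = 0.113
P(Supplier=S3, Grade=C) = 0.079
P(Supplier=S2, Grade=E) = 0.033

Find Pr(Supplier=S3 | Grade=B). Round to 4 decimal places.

P(Grade=B) = 0.099 + 0.089 + 0.007 + 0.025 = 0.220.
P(Supplier=S3 | Grade=B) = 0.089/0.220 = 0.4045.

0.4045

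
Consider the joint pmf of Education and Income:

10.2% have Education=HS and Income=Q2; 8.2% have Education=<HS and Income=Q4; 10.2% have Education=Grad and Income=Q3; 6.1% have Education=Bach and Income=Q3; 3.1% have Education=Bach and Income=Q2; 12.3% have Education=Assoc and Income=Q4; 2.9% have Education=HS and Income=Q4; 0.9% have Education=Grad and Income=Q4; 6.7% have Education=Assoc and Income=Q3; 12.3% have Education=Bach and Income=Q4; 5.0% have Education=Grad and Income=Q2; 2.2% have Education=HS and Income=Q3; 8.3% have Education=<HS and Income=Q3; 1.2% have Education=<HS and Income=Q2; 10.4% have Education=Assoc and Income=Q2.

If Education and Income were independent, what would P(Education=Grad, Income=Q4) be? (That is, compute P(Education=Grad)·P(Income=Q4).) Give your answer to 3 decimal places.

P(Education=Grad) = 0.050 + 0.102 + 0.009 = 0.161.
P(Income=Q4) = 0.082 + 0.029 + 0.123 + 0.123 + 0.009 = 0.366.
Product: 0.161 × 0.366 = 0.059.

0.059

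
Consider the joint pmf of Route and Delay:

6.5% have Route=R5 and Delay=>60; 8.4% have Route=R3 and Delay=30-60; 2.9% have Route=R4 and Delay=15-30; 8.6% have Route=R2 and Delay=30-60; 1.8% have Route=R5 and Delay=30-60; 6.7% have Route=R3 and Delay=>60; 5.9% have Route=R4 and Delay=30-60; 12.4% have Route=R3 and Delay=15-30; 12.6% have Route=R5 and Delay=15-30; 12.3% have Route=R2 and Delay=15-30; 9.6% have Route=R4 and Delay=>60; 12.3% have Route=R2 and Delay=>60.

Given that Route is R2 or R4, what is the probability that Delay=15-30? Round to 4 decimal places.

0.2946

P(Route=R2) = 0.123 + 0.086 + 0.123 = 0.332.
P(Route=R4) = 0.029 + 0.059 + 0.096 = 0.184.
P(Route ∈ {R2, R4}) = 0.332 + 0.184 = 0.516; P(Delay=15-30, Route ∈ {R2, R4}) = 0.123 + 0.029 = 0.152.
P(Delay=15-30 | Route ∈ {R2, R4}) = 0.152/0.516 = 0.2946.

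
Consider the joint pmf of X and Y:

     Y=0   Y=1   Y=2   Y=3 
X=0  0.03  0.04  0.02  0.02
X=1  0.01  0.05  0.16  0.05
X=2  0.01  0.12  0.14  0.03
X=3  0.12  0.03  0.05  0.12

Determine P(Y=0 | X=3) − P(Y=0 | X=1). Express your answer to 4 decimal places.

0.3380

P(X=3) = 0.12 + 0.03 + 0.05 + 0.12 = 0.32; P(Y=0 | X=3) = 0.12/0.32 = 0.37500.
P(X=1) = 0.01 + 0.05 + 0.16 + 0.05 = 0.27; P(Y=0 | X=1) = 0.01/0.27 = 0.03704.
Difference = 0.3380.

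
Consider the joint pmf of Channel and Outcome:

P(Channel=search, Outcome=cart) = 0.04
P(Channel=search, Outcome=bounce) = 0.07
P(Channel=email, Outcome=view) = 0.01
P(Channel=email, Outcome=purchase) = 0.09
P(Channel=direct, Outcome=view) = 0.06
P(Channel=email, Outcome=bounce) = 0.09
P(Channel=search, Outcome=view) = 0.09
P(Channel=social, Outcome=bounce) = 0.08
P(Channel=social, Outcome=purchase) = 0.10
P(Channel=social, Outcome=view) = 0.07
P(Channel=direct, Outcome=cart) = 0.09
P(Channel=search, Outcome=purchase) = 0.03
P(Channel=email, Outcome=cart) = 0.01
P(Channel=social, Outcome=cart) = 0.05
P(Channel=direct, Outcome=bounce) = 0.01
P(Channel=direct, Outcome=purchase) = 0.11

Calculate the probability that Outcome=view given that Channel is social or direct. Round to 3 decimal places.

P(Channel=social) = 0.08 + 0.07 + 0.05 + 0.10 = 0.30.
P(Channel=direct) = 0.01 + 0.06 + 0.09 + 0.11 = 0.27.
P(Channel ∈ {social, direct}) = 0.30 + 0.27 = 0.57; P(Outcome=view, Channel ∈ {social, direct}) = 0.07 + 0.06 = 0.13.
P(Outcome=view | Channel ∈ {social, direct}) = 0.13/0.57 = 0.228.

0.228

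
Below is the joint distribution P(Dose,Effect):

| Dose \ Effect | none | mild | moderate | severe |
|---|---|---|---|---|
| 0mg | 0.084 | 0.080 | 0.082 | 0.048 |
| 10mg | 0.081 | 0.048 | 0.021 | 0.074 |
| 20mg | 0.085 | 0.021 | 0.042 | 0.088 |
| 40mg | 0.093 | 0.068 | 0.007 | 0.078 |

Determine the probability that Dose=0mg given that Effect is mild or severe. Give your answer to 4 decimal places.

P(Effect=mild) = 0.080 + 0.048 + 0.021 + 0.068 = 0.217.
P(Effect=severe) = 0.048 + 0.074 + 0.088 + 0.078 = 0.288.
P(Effect ∈ {mild, severe}) = 0.217 + 0.288 = 0.505; P(Dose=0mg, Effect ∈ {mild, severe}) = 0.080 + 0.048 = 0.128.
P(Dose=0mg | Effect ∈ {mild, severe}) = 0.128/0.505 = 0.2535.

0.2535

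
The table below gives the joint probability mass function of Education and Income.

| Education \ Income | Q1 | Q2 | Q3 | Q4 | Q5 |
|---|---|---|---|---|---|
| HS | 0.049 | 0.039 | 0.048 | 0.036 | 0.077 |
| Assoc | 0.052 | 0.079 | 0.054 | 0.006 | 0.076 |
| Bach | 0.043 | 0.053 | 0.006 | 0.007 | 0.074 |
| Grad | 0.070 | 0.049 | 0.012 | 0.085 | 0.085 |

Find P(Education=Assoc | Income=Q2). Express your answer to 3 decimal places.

0.359

P(Income=Q2) = 0.039 + 0.079 + 0.053 + 0.049 = 0.220.
P(Education=Assoc | Income=Q2) = 0.079/0.220 = 0.359.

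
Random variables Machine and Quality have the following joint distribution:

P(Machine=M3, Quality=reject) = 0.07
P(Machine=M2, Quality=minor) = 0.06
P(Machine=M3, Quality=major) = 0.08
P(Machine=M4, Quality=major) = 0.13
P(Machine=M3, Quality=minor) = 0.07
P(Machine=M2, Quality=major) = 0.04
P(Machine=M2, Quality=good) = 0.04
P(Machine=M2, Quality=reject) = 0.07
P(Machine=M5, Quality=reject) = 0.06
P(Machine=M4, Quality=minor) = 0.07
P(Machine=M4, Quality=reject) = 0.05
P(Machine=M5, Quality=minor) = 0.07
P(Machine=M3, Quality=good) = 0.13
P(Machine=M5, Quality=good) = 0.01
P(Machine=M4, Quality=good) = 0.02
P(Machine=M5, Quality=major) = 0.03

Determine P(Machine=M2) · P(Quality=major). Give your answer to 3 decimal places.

0.059

P(Machine=M2) = 0.04 + 0.06 + 0.04 + 0.07 = 0.21.
P(Quality=major) = 0.04 + 0.08 + 0.13 + 0.03 = 0.28.
Product: 0.21 × 0.28 = 0.059.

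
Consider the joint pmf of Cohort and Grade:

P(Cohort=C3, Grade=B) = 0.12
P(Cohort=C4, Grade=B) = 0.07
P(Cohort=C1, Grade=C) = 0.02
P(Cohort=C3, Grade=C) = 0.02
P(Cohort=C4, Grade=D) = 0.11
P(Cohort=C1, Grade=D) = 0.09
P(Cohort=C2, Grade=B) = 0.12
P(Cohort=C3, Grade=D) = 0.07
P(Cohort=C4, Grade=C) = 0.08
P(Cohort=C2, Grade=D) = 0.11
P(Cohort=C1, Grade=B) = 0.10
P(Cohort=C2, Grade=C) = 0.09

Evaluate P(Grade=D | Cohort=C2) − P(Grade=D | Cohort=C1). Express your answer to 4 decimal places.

P(Cohort=C2) = 0.12 + 0.09 + 0.11 = 0.32; P(Grade=D | Cohort=C2) = 0.11/0.32 = 0.34375.
P(Cohort=C1) = 0.10 + 0.02 + 0.09 = 0.21; P(Grade=D | Cohort=C1) = 0.09/0.21 = 0.42857.
Difference = -0.0848.

-0.0848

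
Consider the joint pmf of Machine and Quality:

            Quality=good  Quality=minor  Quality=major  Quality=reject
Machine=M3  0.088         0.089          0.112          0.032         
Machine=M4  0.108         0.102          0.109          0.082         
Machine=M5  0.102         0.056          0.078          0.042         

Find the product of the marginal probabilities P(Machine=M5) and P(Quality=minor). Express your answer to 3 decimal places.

0.069

P(Machine=M5) = 0.102 + 0.056 + 0.078 + 0.042 = 0.278.
P(Quality=minor) = 0.089 + 0.102 + 0.056 = 0.247.
Product: 0.278 × 0.247 = 0.069.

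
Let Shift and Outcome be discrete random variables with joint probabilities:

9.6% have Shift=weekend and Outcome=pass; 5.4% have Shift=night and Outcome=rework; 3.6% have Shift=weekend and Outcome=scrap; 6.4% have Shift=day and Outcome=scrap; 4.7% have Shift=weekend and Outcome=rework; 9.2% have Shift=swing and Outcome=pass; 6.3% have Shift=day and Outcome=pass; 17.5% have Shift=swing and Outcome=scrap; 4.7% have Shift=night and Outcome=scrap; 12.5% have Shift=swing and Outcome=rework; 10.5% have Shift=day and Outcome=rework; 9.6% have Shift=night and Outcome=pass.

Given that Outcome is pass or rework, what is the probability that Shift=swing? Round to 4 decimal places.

P(Outcome=pass) = 0.063 + 0.092 + 0.096 + 0.096 = 0.347.
P(Outcome=rework) = 0.105 + 0.125 + 0.054 + 0.047 = 0.331.
P(Outcome ∈ {pass, rework}) = 0.347 + 0.331 = 0.678; P(Shift=swing, Outcome ∈ {pass, rework}) = 0.092 + 0.125 = 0.217.
P(Shift=swing | Outcome ∈ {pass, rework}) = 0.217/0.678 = 0.3201.

0.3201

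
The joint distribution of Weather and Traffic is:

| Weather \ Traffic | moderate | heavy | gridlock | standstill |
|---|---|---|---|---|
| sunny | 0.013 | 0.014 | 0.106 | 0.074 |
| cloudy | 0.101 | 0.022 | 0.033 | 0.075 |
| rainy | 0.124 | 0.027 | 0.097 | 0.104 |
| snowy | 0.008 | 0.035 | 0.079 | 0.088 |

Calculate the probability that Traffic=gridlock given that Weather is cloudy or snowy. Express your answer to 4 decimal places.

P(Weather=cloudy) = 0.101 + 0.022 + 0.033 + 0.075 = 0.231.
P(Weather=snowy) = 0.008 + 0.035 + 0.079 + 0.088 = 0.210.
P(Weather ∈ {cloudy, snowy}) = 0.231 + 0.210 = 0.441; P(Traffic=gridlock, Weather ∈ {cloudy, snowy}) = 0.033 + 0.079 = 0.112.
P(Traffic=gridlock | Weather ∈ {cloudy, snowy}) = 0.112/0.441 = 0.2540.

0.2540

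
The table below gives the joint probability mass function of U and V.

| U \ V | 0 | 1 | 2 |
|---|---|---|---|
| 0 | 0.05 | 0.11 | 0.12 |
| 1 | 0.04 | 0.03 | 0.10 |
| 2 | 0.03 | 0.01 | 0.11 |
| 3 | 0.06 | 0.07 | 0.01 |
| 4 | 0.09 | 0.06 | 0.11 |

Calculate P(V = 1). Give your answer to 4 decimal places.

P(V=1) = 0.11 + 0.03 + 0.01 + 0.07 + 0.06 = 0.28.

0.2800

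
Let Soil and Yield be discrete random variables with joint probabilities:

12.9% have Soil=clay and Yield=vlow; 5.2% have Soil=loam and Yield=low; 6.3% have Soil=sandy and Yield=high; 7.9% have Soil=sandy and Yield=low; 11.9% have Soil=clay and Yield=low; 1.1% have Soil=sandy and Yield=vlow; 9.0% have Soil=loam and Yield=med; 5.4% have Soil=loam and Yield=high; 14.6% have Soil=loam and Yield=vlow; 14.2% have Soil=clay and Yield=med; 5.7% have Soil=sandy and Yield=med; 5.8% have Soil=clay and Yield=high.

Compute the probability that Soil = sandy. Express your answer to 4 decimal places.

0.2100

P(Soil=sandy) = 0.011 + 0.079 + 0.057 + 0.063 = 0.210.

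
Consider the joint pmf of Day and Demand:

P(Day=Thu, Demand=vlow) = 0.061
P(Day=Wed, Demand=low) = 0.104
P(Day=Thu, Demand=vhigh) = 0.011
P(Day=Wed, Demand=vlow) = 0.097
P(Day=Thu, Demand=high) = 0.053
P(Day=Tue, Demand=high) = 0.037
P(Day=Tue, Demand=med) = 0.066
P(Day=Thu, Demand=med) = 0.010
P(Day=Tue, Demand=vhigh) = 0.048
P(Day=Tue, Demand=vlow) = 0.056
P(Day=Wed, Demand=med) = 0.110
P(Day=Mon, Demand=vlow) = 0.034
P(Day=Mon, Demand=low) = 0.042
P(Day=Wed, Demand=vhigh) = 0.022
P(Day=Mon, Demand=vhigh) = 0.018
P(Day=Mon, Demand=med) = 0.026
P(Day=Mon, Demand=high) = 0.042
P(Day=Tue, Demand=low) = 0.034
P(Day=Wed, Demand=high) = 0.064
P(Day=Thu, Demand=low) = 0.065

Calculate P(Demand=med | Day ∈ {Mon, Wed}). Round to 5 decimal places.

0.24329

P(Day=Mon) = 0.034 + 0.042 + 0.026 + 0.042 + 0.018 = 0.162.
P(Day=Wed) = 0.097 + 0.104 + 0.110 + 0.064 + 0.022 = 0.397.
P(Day ∈ {Mon, Wed}) = 0.162 + 0.397 = 0.559; P(Demand=med, Day ∈ {Mon, Wed}) = 0.026 + 0.110 = 0.136.
P(Demand=med | Day ∈ {Mon, Wed}) = 0.136/0.559 = 0.24329.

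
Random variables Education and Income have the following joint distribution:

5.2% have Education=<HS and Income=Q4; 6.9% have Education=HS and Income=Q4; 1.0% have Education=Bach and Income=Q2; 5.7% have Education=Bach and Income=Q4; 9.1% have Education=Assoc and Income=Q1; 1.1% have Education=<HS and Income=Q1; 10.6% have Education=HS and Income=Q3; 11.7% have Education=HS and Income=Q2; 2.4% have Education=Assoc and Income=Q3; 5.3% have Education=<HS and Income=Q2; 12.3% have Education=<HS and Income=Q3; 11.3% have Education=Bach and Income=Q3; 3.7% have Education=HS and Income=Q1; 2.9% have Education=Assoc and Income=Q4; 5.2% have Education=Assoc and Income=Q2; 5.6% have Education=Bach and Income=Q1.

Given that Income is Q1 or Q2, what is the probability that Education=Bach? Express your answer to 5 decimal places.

0.15457

P(Income=Q1) = 0.011 + 0.037 + 0.091 + 0.056 = 0.195.
P(Income=Q2) = 0.053 + 0.117 + 0.052 + 0.010 = 0.232.
P(Income ∈ {Q1, Q2}) = 0.195 + 0.232 = 0.427; P(Education=Bach, Income ∈ {Q1, Q2}) = 0.056 + 0.010 = 0.066.
P(Education=Bach | Income ∈ {Q1, Q2}) = 0.066/0.427 = 0.15457.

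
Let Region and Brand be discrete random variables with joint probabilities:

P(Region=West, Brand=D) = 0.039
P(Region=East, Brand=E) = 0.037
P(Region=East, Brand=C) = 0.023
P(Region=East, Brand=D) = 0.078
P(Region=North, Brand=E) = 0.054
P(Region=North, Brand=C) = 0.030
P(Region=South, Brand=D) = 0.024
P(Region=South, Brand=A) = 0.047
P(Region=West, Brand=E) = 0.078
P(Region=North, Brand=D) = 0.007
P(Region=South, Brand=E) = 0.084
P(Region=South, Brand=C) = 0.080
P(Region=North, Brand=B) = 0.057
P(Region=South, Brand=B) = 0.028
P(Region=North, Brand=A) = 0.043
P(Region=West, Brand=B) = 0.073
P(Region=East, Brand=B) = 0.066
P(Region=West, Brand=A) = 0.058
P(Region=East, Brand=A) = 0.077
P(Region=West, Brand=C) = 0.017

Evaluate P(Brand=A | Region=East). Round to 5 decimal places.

P(Region=East) = 0.077 + 0.066 + 0.023 + 0.078 + 0.037 = 0.281.
P(Brand=A | Region=East) = 0.077/0.281 = 0.27402.

0.27402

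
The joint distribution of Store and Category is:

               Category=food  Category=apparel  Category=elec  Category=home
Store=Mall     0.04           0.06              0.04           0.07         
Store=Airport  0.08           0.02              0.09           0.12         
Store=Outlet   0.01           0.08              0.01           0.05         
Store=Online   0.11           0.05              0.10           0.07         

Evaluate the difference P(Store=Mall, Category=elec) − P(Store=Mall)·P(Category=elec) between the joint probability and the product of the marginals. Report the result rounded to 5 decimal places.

-0.01040

P(Store=Mall) = 0.04 + 0.06 + 0.04 + 0.07 = 0.21.
P(Category=elec) = 0.04 + 0.09 + 0.01 + 0.10 = 0.24.
P(Store=Mall, Category=elec) − P(Store=Mall)P(Category=elec) = 0.04 − 0.21×0.24 = -0.01040.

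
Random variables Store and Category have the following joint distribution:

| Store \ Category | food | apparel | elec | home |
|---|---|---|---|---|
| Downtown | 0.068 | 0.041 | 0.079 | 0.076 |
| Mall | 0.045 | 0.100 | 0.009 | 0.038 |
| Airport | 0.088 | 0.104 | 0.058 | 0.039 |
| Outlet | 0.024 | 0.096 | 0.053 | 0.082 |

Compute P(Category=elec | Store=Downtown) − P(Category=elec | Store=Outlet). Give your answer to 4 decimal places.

P(Store=Downtown) = 0.068 + 0.041 + 0.079 + 0.076 = 0.264; P(Category=elec | Store=Downtown) = 0.079/0.264 = 0.29924.
P(Store=Outlet) = 0.024 + 0.096 + 0.053 + 0.082 = 0.255; P(Category=elec | Store=Outlet) = 0.053/0.255 = 0.20784.
Difference = 0.0914.

0.0914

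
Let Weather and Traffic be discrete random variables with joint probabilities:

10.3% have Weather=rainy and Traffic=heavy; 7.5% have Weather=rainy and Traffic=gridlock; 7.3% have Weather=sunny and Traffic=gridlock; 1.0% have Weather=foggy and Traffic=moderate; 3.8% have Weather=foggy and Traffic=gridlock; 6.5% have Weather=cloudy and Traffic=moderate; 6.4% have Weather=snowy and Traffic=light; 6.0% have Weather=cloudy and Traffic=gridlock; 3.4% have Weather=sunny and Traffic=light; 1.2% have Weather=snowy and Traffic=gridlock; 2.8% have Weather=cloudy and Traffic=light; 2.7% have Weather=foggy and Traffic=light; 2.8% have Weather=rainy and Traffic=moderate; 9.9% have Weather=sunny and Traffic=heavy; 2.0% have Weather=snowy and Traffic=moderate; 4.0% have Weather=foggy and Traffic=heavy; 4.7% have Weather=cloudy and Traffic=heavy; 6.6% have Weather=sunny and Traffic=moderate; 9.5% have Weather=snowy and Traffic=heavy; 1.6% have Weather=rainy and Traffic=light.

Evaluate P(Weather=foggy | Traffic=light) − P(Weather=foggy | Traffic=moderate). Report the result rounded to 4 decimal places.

0.1069

P(Traffic=light) = 0.034 + 0.028 + 0.016 + 0.064 + 0.027 = 0.169; P(Weather=foggy | Traffic=light) = 0.027/0.169 = 0.15976.
P(Traffic=moderate) = 0.066 + 0.065 + 0.028 + 0.020 + 0.010 = 0.189; P(Weather=foggy | Traffic=moderate) = 0.010/0.189 = 0.05291.
Difference = 0.1069.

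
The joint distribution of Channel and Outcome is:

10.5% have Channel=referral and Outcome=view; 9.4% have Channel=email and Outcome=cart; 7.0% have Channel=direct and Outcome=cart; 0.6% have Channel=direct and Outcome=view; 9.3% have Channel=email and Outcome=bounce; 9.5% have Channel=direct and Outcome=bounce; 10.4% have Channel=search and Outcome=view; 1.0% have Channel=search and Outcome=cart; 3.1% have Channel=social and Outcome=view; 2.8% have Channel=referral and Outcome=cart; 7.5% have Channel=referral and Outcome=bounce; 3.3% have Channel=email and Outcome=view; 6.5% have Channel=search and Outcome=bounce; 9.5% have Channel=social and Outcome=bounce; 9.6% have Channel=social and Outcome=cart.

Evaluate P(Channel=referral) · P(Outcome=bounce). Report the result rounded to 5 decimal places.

P(Channel=referral) = 0.075 + 0.105 + 0.028 = 0.208.
P(Outcome=bounce) = 0.093 + 0.065 + 0.095 + 0.095 + 0.075 = 0.423.
Product: 0.208 × 0.423 = 0.08798.

0.08798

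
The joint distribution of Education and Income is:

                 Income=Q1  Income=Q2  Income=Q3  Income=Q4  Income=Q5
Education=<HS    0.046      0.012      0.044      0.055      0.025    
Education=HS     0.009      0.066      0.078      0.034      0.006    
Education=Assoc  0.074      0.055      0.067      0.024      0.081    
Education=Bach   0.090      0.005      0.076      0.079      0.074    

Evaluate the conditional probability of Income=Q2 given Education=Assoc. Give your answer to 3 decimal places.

0.183

P(Education=Assoc) = 0.074 + 0.055 + 0.067 + 0.024 + 0.081 = 0.301.
P(Income=Q2 | Education=Assoc) = 0.055/0.301 = 0.183.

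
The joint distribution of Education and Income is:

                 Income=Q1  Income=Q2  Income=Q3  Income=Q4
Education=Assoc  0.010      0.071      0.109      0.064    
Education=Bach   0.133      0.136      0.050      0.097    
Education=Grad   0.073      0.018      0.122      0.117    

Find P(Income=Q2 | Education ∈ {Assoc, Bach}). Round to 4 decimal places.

P(Education=Assoc) = 0.010 + 0.071 + 0.109 + 0.064 = 0.254.
P(Education=Bach) = 0.133 + 0.136 + 0.050 + 0.097 = 0.416.
P(Education ∈ {Assoc, Bach}) = 0.254 + 0.416 = 0.670; P(Income=Q2, Education ∈ {Assoc, Bach}) = 0.071 + 0.136 = 0.207.
P(Income=Q2 | Education ∈ {Assoc, Bach}) = 0.207/0.670 = 0.3090.

0.3090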